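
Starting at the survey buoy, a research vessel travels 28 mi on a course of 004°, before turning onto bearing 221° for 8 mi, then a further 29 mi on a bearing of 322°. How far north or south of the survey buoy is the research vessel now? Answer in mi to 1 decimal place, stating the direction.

Leg 1 (004°, 28 mi): east 28 sin 4° = 1.95, north 28 cos 4° = 27.93
Leg 2 (221°, 8 mi): east 8 sin 221° = -5.25, north 8 cos 221° = -6.04
Leg 3 (322°, 29 mi): east 29 sin 322° = -17.85, north 29 cos 322° = 22.85
Net north component: 44.75 mi.

44.7 mi north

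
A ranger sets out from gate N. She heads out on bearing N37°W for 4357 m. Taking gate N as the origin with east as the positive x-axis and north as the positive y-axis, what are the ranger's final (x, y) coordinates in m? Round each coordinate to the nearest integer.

(-2622, 3480)

Leg 1 (N37°W, 4357 m): east 4357 sin 323° = -2622.11, north 4357 cos 323° = 3479.65
Summing: -2622.11 m east, 3479.65 m north → (-2622, 3480).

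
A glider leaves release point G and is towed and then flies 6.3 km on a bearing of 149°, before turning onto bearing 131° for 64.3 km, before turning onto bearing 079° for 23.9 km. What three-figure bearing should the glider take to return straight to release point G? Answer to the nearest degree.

Leg 1 (149°, 6.3 km): east 6.3 sin 149° = 3.24, north 6.3 cos 149° = -5.40
Leg 2 (131°, 64.3 km): east 64.3 sin 131° = 48.53, north 64.3 cos 131° = -42.18
Leg 3 (079°, 23.9 km): east 23.9 sin 79° = 23.46, north 23.9 cos 79° = 4.56
Net displacement: 75.23 east, -43.02 north. Direction back to start is (-75.23, 43.02): bearing = atan2(-75.23, 43.02) mod 360° = 299.76° ≈ 300°.

300°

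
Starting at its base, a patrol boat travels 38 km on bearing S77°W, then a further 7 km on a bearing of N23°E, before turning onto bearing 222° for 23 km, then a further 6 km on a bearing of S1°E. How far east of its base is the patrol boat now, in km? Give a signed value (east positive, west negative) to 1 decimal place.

Leg 1 (S77°W, 38 km): east 38 sin 257° = -37.03, north 38 cos 257° = -8.55
Leg 2 (N23°E, 7 km): east 7 sin 23° = 2.74, north 7 cos 23° = 6.44
Leg 3 (222°, 23 km): east 23 sin 222° = -15.39, north 23 cos 222° = -17.09
Leg 4 (S1°E, 6 km): east 6 sin 179° = 0.10, north 6 cos 179° = -6.00
Net east component: -49.58 km.

-49.6 km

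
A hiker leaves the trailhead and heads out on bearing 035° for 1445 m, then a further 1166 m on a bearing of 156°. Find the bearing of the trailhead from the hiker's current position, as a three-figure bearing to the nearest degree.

Leg 1 (035°, 1445 m): east 1445 sin 35° = 828.82, north 1445 cos 35° = 1183.67
Leg 2 (156°, 1166 m): east 1166 sin 156° = 474.25, north 1166 cos 156° = -1065.19
Net displacement: 1303.07 east, 118.48 north. Direction back to start is (-1303.07, -118.48): bearing = atan2(-1303.07, -118.48) mod 360° = 264.80° ≈ 265°.

265°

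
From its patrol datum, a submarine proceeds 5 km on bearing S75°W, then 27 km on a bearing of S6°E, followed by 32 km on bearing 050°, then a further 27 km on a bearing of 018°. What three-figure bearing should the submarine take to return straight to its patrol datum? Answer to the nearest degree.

Leg 1 (S75°W, 5 km): east 5 sin 255° = -4.83, north 5 cos 255° = -1.29
Leg 2 (S6°E, 27 km): east 27 sin 174° = 2.82, north 27 cos 174° = -26.85
Leg 3 (050°, 32 km): east 32 sin 50° = 24.51, north 32 cos 50° = 20.57
Leg 4 (018°, 27 km): east 27 sin 18° = 8.34, north 27 cos 18° = 25.68
Net displacement: 30.85 east, 18.10 north. Direction back to start is (-30.85, -18.10): bearing = atan2(-30.85, -18.10) mod 360° = 239.60° ≈ 240°.

240°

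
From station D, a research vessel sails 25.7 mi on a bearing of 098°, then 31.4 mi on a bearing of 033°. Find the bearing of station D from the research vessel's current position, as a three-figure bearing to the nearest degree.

Leg 1 (098°, 25.7 mi): east 25.7 sin 98° = 25.45, north 25.7 cos 98° = -3.58
Leg 2 (033°, 31.4 mi): east 31.4 sin 33° = 17.10, north 31.4 cos 33° = 26.33
Net displacement: 42.55 east, 22.76 north. Direction back to start is (-42.55, -22.76): bearing = atan2(-42.55, -22.76) mod 360° = 241.86° ≈ 242°.

242°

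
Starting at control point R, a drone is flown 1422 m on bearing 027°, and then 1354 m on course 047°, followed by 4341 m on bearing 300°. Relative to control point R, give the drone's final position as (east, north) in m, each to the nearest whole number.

(-2124, 4361)

Leg 1 (027°, 1422 m): east 1422 sin 27° = 645.57, north 1422 cos 27° = 1267.01
Leg 2 (047°, 1354 m): east 1354 sin 47° = 990.25, north 1354 cos 47° = 923.43
Leg 3 (300°, 4341 m): east 4341 sin 300° = -3759.42, north 4341 cos 300° = 2170.50
Summing: -2123.59 m east, 4360.94 m north → (-2124, 4361).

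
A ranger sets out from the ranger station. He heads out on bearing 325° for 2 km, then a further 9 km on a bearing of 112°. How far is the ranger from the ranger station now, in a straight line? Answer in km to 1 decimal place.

7.4 km

Leg 1 (325°, 2 km): east 2 sin 325° = -1.15, north 2 cos 325° = 1.64
Leg 2 (112°, 9 km): east 9 sin 112° = 8.34, north 9 cos 112° = -3.37
Net: 7.20 east, -1.73 north. Distance = √((7.20)² + (-1.73)²) = 7.403 km.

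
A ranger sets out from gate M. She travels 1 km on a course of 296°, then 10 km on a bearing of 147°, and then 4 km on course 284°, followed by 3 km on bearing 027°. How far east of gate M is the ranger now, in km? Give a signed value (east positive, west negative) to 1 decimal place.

2.0 km

Leg 1 (296°, 1 km): east 1 sin 296° = -0.90, north 1 cos 296° = 0.44
Leg 2 (147°, 10 km): east 10 sin 147° = 5.45, north 10 cos 147° = -8.39
Leg 3 (284°, 4 km): east 4 sin 284° = -3.88, north 4 cos 284° = 0.97
Leg 4 (027°, 3 km): east 3 sin 27° = 1.36, north 3 cos 27° = 2.67
Net east component: 2.03 km.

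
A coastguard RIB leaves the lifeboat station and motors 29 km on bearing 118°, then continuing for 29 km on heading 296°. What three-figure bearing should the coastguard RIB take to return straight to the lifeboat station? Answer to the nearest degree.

027°

Leg 1 (118°, 29 km): east 29 sin 118° = 25.61, north 29 cos 118° = -13.61
Leg 2 (296°, 29 km): east 29 sin 296° = -26.07, north 29 cos 296° = 12.71
Net displacement: -0.46 east, -0.90 north. Direction back to start is (0.46, 0.90): bearing = atan2(0.46, 0.90) mod 360° = 27.00° ≈ 027°.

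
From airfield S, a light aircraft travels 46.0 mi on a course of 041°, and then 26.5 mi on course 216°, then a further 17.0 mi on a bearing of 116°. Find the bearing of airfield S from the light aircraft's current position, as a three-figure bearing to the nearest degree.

Leg 1 (041°, 46.0 mi): east 46.0 sin 41° = 30.18, north 46.0 cos 41° = 34.72
Leg 2 (216°, 26.5 mi): east 26.5 sin 216° = -15.58, north 26.5 cos 216° = -21.44
Leg 3 (116°, 17.0 mi): east 17.0 sin 116° = 15.28, north 17.0 cos 116° = -7.45
Net displacement: 29.88 east, 5.83 north. Direction back to start is (-29.88, -5.83): bearing = atan2(-29.88, -5.83) mod 360° = 258.97° ≈ 259°.

259°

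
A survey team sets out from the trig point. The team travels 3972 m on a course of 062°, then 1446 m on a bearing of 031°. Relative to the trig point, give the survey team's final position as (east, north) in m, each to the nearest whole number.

Leg 1 (062°, 3972 m): east 3972 sin 62° = 3507.07, north 3972 cos 62° = 1864.74
Leg 2 (031°, 1446 m): east 1446 sin 31° = 744.75, north 1446 cos 31° = 1239.46
Summing: 4251.81 m east, 3104.20 m north → (4252, 3104).

(4252, 3104)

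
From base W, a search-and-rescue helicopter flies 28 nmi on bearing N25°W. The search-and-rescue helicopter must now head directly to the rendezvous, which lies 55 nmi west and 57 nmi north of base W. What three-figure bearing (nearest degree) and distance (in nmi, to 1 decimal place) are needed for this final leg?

306°, 53.5 nmi

Leg 1 (N25°W, 28 nmi): east 28 sin 335° = -11.83, north 28 cos 335° = 25.38
Current position: (-11.83, 25.38). Target: (-55, 57). Remaining: Δeast = -43.17, Δnorth = 31.62.
Bearing = atan2(-43.17, 31.62) mod 360° = 306.23°; distance = √((-43.17)² + (31.62)²) = 53.511 nmi.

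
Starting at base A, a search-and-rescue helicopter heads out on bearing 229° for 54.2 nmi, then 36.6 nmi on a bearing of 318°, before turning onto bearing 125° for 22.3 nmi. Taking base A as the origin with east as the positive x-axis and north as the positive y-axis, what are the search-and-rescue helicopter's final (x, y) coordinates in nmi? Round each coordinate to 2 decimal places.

Leg 1 (229°, 54.2 nmi): east 54.2 sin 229° = -40.91, north 54.2 cos 229° = -35.56
Leg 2 (318°, 36.6 nmi): east 36.6 sin 318° = -24.49, north 36.6 cos 318° = 27.20
Leg 3 (125°, 22.3 nmi): east 22.3 sin 125° = 18.27, north 22.3 cos 125° = -12.79
Summing: -47.13 nmi east, -21.15 nmi north → (-47.13, -21.15).

(-47.13, -21.15)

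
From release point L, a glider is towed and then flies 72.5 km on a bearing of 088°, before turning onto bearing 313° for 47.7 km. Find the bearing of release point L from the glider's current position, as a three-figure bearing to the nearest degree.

227°

Leg 1 (088°, 72.5 km): east 72.5 sin 88° = 72.46, north 72.5 cos 88° = 2.53
Leg 2 (313°, 47.7 km): east 47.7 sin 313° = -34.89, north 47.7 cos 313° = 32.53
Net displacement: 37.57 east, 35.06 north. Direction back to start is (-37.57, -35.06): bearing = atan2(-37.57, -35.06) mod 360° = 226.98° ≈ 227°.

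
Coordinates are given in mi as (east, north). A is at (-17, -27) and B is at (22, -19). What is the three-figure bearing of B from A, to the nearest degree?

Δeast = 22 − -17 = 39.00; Δnorth = -19 − -27 = 8.00.
Bearing = atan2(Δeast, Δnorth) mod 360° = 78.41° ≈ 078°.

078°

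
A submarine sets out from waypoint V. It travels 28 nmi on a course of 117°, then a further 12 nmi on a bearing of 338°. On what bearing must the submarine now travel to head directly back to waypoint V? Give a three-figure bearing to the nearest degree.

Leg 1 (117°, 28 nmi): east 28 sin 117° = 24.95, north 28 cos 117° = -12.71
Leg 2 (338°, 12 nmi): east 12 sin 338° = -4.50, north 12 cos 338° = 11.13
Net displacement: 20.45 east, -1.59 north. Direction back to start is (-20.45, 1.59): bearing = atan2(-20.45, 1.59) mod 360° = 274.43° ≈ 274°.

274°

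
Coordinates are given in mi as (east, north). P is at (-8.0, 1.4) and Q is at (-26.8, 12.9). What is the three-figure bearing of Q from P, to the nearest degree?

301°

Δeast = -26.8 − -8.0 = -18.80; Δnorth = 12.9 − 1.4 = 11.50.
Bearing = atan2(Δeast, Δnorth) mod 360° = 301.45° ≈ 301°.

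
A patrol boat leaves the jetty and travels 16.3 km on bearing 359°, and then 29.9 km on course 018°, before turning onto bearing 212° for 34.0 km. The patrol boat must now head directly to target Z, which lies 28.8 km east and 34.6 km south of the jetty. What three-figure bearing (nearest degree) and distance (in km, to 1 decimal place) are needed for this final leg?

143°, 63.1 km

Leg 1 (359°, 16.3 km): east 16.3 sin 359° = -0.28, north 16.3 cos 359° = 16.30
Leg 2 (018°, 29.9 km): east 29.9 sin 18° = 9.24, north 29.9 cos 18° = 28.44
Leg 3 (212°, 34.0 km): east 34.0 sin 212° = -18.02, north 34.0 cos 212° = -28.83
Current position: (-9.06, 15.90). Target: (28.8, -34.6). Remaining: Δeast = 37.86, Δnorth = -50.50.
Bearing = atan2(37.86, -50.50) mod 360° = 143.14°; distance = √((37.86)² + (-50.50)²) = 63.118 km.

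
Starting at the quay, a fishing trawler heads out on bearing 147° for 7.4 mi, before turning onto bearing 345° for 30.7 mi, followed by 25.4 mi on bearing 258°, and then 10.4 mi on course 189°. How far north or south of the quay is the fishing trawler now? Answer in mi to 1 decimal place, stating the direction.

Leg 1 (147°, 7.4 mi): east 7.4 sin 147° = 4.03, north 7.4 cos 147° = -6.21
Leg 2 (345°, 30.7 mi): east 30.7 sin 345° = -7.95, north 30.7 cos 345° = 29.65
Leg 3 (258°, 25.4 mi): east 25.4 sin 258° = -24.84, north 25.4 cos 258° = -5.28
Leg 4 (189°, 10.4 mi): east 10.4 sin 189° = -1.63, north 10.4 cos 189° = -10.27
Net north component: 7.89 mi.

7.9 mi north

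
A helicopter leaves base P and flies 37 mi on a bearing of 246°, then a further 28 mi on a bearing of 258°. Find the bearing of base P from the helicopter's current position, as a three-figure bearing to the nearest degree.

071°

Leg 1 (246°, 37 mi): east 37 sin 246° = -33.80, north 37 cos 246° = -15.05
Leg 2 (258°, 28 mi): east 28 sin 258° = -27.39, north 28 cos 258° = -5.82
Net displacement: -61.19 east, -20.87 north. Direction back to start is (61.19, 20.87): bearing = atan2(61.19, 20.87) mod 360° = 71.17° ≈ 071°.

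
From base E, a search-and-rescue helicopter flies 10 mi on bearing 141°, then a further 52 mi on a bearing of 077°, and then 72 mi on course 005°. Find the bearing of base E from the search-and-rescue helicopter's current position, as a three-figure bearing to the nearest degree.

220°

Leg 1 (141°, 10 mi): east 10 sin 141° = 6.29, north 10 cos 141° = -7.77
Leg 2 (077°, 52 mi): east 52 sin 77° = 50.67, north 52 cos 77° = 11.70
Leg 3 (005°, 72 mi): east 72 sin 5° = 6.28, north 72 cos 5° = 71.73
Net displacement: 63.24 east, 75.65 north. Direction back to start is (-63.24, -75.65): bearing = atan2(-63.24, -75.65) mod 360° = 219.89° ≈ 220°.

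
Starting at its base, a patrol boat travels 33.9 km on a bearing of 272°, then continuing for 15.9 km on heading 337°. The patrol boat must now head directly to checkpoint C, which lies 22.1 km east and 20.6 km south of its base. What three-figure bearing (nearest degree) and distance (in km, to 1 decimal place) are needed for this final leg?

120°, 72.1 km

Leg 1 (272°, 33.9 km): east 33.9 sin 272° = -33.88, north 33.9 cos 272° = 1.18
Leg 2 (337°, 15.9 km): east 15.9 sin 337° = -6.21, north 15.9 cos 337° = 14.64
Current position: (-40.09, 15.82). Target: (22.1, -20.6). Remaining: Δeast = 62.19, Δnorth = -36.42.
Bearing = atan2(62.19, -36.42) mod 360° = 120.35°; distance = √((62.19)² + (-36.42)²) = 72.071 km.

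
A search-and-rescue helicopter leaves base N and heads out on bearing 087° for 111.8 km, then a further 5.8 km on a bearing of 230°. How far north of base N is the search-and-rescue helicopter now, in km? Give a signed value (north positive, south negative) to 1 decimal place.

2.1 km

Leg 1 (087°, 111.8 km): east 111.8 sin 87° = 111.65, north 111.8 cos 87° = 5.85
Leg 2 (230°, 5.8 km): east 5.8 sin 230° = -4.44, north 5.8 cos 230° = -3.73
Net north component: 2.12 km.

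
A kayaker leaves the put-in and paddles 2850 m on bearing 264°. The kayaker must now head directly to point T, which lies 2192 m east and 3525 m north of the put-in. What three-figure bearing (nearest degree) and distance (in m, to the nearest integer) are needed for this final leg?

053°, 6315 m

Leg 1 (264°, 2850 m): east 2850 sin 264° = -2834.39, north 2850 cos 264° = -297.91
Current position: (-2834.39, -297.91). Target: (2192, 3525). Remaining: Δeast = 5026.39, Δnorth = 3822.91.
Bearing = atan2(5026.39, 3822.91) mod 360° = 52.74°; distance = √((5026.39)² + (3822.91)²) = 6314.997 m.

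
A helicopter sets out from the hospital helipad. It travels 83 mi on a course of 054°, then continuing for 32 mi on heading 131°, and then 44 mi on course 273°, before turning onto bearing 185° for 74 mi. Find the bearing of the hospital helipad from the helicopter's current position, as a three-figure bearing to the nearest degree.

317°

Leg 1 (054°, 83 mi): east 83 sin 54° = 67.15, north 83 cos 54° = 48.79
Leg 2 (131°, 32 mi): east 32 sin 131° = 24.15, north 32 cos 131° = -20.99
Leg 3 (273°, 44 mi): east 44 sin 273° = -43.94, north 44 cos 273° = 2.30
Leg 4 (185°, 74 mi): east 74 sin 185° = -6.45, north 74 cos 185° = -73.72
Net displacement: 40.91 east, -43.62 north. Direction back to start is (-40.91, 43.62): bearing = atan2(-40.91, 43.62) mod 360° = 316.84° ≈ 317°.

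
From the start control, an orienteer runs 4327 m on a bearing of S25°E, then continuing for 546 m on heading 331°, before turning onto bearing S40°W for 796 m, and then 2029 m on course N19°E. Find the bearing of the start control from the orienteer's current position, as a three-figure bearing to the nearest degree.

Leg 1 (S25°E, 4327 m): east 4327 sin 155° = 1828.67, north 4327 cos 155° = -3921.59
Leg 2 (331°, 546 m): east 546 sin 331° = -264.71, north 546 cos 331° = 477.54
Leg 3 (S40°W, 796 m): east 796 sin 220° = -511.66, north 796 cos 220° = -609.77
Leg 4 (N19°E, 2029 m): east 2029 sin 19° = 660.58, north 2029 cos 19° = 1918.46
Net displacement: 1712.88 east, -2135.37 north. Direction back to start is (-1712.88, 2135.37): bearing = atan2(-1712.88, 2135.37) mod 360° = 321.27° ≈ 321°.

321°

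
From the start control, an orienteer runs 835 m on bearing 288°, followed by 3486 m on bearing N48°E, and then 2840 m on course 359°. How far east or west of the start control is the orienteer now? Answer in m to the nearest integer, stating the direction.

Leg 1 (288°, 835 m): east 835 sin 288° = -794.13, north 835 cos 288° = 258.03
Leg 2 (N48°E, 3486 m): east 3486 sin 48° = 2590.60, north 3486 cos 48° = 2332.59
Leg 3 (359°, 2840 m): east 2840 sin 359° = -49.56, north 2840 cos 359° = 2839.57
Net east component: 1746.91 m.

1747 m east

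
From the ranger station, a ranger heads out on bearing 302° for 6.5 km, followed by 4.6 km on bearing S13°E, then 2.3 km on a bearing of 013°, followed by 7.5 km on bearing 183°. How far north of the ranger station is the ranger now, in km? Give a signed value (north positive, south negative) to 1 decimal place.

Leg 1 (302°, 6.5 km): east 6.5 sin 302° = -5.51, north 6.5 cos 302° = 3.44
Leg 2 (S13°E, 4.6 km): east 4.6 sin 167° = 1.03, north 4.6 cos 167° = -4.48
Leg 3 (013°, 2.3 km): east 2.3 sin 13° = 0.52, north 2.3 cos 13° = 2.24
Leg 4 (183°, 7.5 km): east 7.5 sin 183° = -0.39, north 7.5 cos 183° = -7.49
Net north component: -6.29 km.

-6.3 km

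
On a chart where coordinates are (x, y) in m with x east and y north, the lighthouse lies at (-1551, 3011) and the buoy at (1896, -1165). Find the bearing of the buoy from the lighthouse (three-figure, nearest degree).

Δeast = 1896 − -1551 = 3447.00; Δnorth = -1165 − 3011 = -4176.00.
Bearing = atan2(Δeast, Δnorth) mod 360° = 140.46° ≈ 140°.

140°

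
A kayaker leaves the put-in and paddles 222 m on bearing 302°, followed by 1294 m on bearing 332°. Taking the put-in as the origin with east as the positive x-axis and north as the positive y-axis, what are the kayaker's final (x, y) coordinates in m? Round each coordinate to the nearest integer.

(-796, 1260)

Leg 1 (302°, 222 m): east 222 sin 302° = -188.27, north 222 cos 302° = 117.64
Leg 2 (332°, 1294 m): east 1294 sin 332° = -607.50, north 1294 cos 332° = 1142.53
Summing: -795.76 m east, 1260.18 m north → (-796, 1260).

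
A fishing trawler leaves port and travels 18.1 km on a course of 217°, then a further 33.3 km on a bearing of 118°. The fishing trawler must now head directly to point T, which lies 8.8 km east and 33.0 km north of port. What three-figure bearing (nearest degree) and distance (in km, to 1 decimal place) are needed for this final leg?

Leg 1 (217°, 18.1 km): east 18.1 sin 217° = -10.89, north 18.1 cos 217° = -14.46
Leg 2 (118°, 33.3 km): east 33.3 sin 118° = 29.40, north 33.3 cos 118° = -15.63
Current position: (18.51, -30.09). Target: (8.8, 33.0). Remaining: Δeast = -9.71, Δnorth = 63.09.
Bearing = atan2(-9.71, 63.09) mod 360° = 351.25°; distance = √((-9.71)² + (63.09)²) = 63.831 km.

351°, 63.8 km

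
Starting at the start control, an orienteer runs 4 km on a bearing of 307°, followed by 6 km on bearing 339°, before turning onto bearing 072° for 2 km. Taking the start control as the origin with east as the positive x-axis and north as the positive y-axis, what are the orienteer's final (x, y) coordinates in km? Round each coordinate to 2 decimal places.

Leg 1 (307°, 4 km): east 4 sin 307° = -3.19, north 4 cos 307° = 2.41
Leg 2 (339°, 6 km): east 6 sin 339° = -2.15, north 6 cos 339° = 5.60
Leg 3 (072°, 2 km): east 2 sin 72° = 1.90, north 2 cos 72° = 0.62
Summing: -3.44 km east, 8.63 km north → (-3.44, 8.63).

(-3.44, 8.63)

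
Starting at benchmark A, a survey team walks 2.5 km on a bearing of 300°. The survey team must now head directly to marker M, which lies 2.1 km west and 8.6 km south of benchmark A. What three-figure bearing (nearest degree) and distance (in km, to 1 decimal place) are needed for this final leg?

Leg 1 (300°, 2.5 km): east 2.5 sin 300° = -2.17, north 2.5 cos 300° = 1.25
Current position: (-2.17, 1.25). Target: (-2.1, -8.6). Remaining: Δeast = 0.07, Δnorth = -9.85.
Bearing = atan2(0.07, -9.85) mod 360° = 179.62°; distance = √((0.07)² + (-9.85)²) = 9.850 km.

180°, 9.9 km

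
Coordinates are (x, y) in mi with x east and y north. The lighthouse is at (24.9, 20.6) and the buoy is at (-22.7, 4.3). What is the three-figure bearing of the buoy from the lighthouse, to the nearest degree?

Δeast = -22.7 − 24.9 = -47.60; Δnorth = 4.3 − 20.6 = -16.30.
Bearing = atan2(Δeast, Δnorth) mod 360° = 251.10° ≈ 251°.

251°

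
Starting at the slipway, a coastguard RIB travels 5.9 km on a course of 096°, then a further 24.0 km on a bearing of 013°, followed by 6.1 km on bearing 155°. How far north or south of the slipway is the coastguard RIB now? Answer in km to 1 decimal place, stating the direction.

Leg 1 (096°, 5.9 km): east 5.9 sin 96° = 5.87, north 5.9 cos 96° = -0.62
Leg 2 (013°, 24.0 km): east 24.0 sin 13° = 5.40, north 24.0 cos 13° = 23.38
Leg 3 (155°, 6.1 km): east 6.1 sin 155° = 2.58, north 6.1 cos 155° = -5.53
Net north component: 17.24 km.

17.2 km north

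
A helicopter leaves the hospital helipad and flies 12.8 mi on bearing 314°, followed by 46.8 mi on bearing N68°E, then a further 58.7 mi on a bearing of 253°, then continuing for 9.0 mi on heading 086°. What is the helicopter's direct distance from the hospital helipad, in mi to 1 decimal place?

16.3 mi

Leg 1 (314°, 12.8 mi): east 12.8 sin 314° = -9.21, north 12.8 cos 314° = 8.89
Leg 2 (N68°E, 46.8 mi): east 46.8 sin 68° = 43.39, north 46.8 cos 68° = 17.53
Leg 3 (253°, 58.7 mi): east 58.7 sin 253° = -56.14, north 58.7 cos 253° = -17.16
Leg 4 (086°, 9.0 mi): east 9.0 sin 86° = 8.98, north 9.0 cos 86° = 0.63
Net: -12.97 east, 9.89 north. Distance = √((-12.97)² + (9.89)²) = 16.312 mi.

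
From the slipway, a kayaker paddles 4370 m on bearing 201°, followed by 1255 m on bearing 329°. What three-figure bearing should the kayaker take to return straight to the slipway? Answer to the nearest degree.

036°

Leg 1 (201°, 4370 m): east 4370 sin 201° = -1566.07, north 4370 cos 201° = -4079.75
Leg 2 (329°, 1255 m): east 1255 sin 329° = -646.37, north 1255 cos 329° = 1075.74
Net displacement: -2212.44 east, -3004.00 north. Direction back to start is (2212.44, 3004.00): bearing = atan2(2212.44, 3004.00) mod 360° = 36.37° ≈ 036°.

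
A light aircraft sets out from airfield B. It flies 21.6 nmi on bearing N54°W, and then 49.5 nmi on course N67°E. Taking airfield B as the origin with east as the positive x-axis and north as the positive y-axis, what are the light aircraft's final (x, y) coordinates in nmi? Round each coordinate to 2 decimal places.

(28.09, 32.04)

Leg 1 (N54°W, 21.6 nmi): east 21.6 sin 306° = -17.47, north 21.6 cos 306° = 12.70
Leg 2 (N67°E, 49.5 nmi): east 49.5 sin 67° = 45.56, north 49.5 cos 67° = 19.34
Summing: 28.09 nmi east, 32.04 nmi north → (28.09, 32.04).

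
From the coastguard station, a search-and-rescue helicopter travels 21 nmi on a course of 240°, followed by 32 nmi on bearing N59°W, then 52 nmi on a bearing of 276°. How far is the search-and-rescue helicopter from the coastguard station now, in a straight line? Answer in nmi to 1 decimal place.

Leg 1 (240°, 21 nmi): east 21 sin 240° = -18.19, north 21 cos 240° = -10.50
Leg 2 (N59°W, 32 nmi): east 32 sin 301° = -27.43, north 32 cos 301° = 16.48
Leg 3 (276°, 52 nmi): east 52 sin 276° = -51.72, north 52 cos 276° = 5.44
Net: -97.33 east, 11.42 north. Distance = √((-97.33)² + (11.42)²) = 97.998 nmi.

98.0 nmi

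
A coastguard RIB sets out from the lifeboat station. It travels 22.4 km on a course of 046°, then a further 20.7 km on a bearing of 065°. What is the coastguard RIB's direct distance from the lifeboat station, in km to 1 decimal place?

Leg 1 (046°, 22.4 km): east 22.4 sin 46° = 16.11, north 22.4 cos 46° = 15.56
Leg 2 (065°, 20.7 km): east 20.7 sin 65° = 18.76, north 20.7 cos 65° = 8.75
Net: 34.87 east, 24.31 north. Distance = √((34.87)² + (24.31)²) = 42.510 km.

42.5 km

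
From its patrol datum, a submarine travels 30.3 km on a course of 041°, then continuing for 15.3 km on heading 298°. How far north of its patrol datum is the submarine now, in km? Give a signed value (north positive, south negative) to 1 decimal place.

30.1 km

Leg 1 (041°, 30.3 km): east 30.3 sin 41° = 19.88, north 30.3 cos 41° = 22.87
Leg 2 (298°, 15.3 km): east 15.3 sin 298° = -13.51, north 15.3 cos 298° = 7.18
Net north component: 30.05 km.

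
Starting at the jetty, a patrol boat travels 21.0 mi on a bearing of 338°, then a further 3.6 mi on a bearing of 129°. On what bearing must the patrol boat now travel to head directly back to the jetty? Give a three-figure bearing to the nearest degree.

Leg 1 (338°, 21.0 mi): east 21.0 sin 338° = -7.87, north 21.0 cos 338° = 19.47
Leg 2 (129°, 3.6 mi): east 3.6 sin 129° = 2.80, north 3.6 cos 129° = -2.27
Net displacement: -5.07 east, 17.21 north. Direction back to start is (5.07, -17.21): bearing = atan2(5.07, -17.21) mod 360° = 163.58° ≈ 164°.

164°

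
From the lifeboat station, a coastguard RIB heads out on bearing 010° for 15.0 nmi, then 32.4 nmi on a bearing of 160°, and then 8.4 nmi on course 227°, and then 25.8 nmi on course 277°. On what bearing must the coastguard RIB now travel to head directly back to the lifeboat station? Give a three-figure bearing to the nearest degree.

Leg 1 (010°, 15.0 nmi): east 15.0 sin 10° = 2.60, north 15.0 cos 10° = 14.77
Leg 2 (160°, 32.4 nmi): east 32.4 sin 160° = 11.08, north 32.4 cos 160° = -30.45
Leg 3 (227°, 8.4 nmi): east 8.4 sin 227° = -6.14, north 8.4 cos 227° = -5.73
Leg 4 (277°, 25.8 nmi): east 25.8 sin 277° = -25.61, north 25.8 cos 277° = 3.14
Net displacement: -18.06 east, -18.26 north. Direction back to start is (18.06, 18.26): bearing = atan2(18.06, 18.26) mod 360° = 44.69° ≈ 045°.

045°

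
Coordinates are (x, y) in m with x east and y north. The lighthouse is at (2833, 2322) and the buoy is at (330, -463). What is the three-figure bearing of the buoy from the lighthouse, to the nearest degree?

Δeast = 330 − 2833 = -2503.00; Δnorth = -463 − 2322 = -2785.00.
Bearing = atan2(Δeast, Δnorth) mod 360° = 221.95° ≈ 222°.

222°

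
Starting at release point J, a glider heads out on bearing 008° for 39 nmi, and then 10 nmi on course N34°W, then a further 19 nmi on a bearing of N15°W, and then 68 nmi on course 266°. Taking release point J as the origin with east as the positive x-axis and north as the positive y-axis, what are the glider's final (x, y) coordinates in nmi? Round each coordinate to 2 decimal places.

(-72.92, 60.52)

Leg 1 (008°, 39 nmi): east 39 sin 8° = 5.43, north 39 cos 8° = 38.62
Leg 2 (N34°W, 10 nmi): east 10 sin 326° = -5.59, north 10 cos 326° = 8.29
Leg 3 (N15°W, 19 nmi): east 19 sin 345° = -4.92, north 19 cos 345° = 18.35
Leg 4 (266°, 68 nmi): east 68 sin 266° = -67.83, north 68 cos 266° = -4.74
Summing: -72.92 nmi east, 60.52 nmi north → (-72.92, 60.52).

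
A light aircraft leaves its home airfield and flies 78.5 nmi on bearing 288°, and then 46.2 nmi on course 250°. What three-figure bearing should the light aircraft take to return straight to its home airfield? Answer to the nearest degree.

094°

Leg 1 (288°, 78.5 nmi): east 78.5 sin 288° = -74.66, north 78.5 cos 288° = 24.26
Leg 2 (250°, 46.2 nmi): east 46.2 sin 250° = -43.41, north 46.2 cos 250° = -15.80
Net displacement: -118.07 east, 8.46 north. Direction back to start is (118.07, -8.46): bearing = atan2(118.07, -8.46) mod 360° = 94.10° ≈ 094°.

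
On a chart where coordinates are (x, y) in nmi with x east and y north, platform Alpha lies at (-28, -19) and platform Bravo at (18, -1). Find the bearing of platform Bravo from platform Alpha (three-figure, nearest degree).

Δeast = 18 − -28 = 46.00; Δnorth = -1 − -19 = 18.00.
Bearing = atan2(Δeast, Δnorth) mod 360° = 68.63° ≈ 069°.

069°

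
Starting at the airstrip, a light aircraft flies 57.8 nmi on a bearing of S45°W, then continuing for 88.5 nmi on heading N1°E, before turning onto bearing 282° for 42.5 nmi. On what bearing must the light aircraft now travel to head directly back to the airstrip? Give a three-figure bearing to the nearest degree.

125°

Leg 1 (S45°W, 57.8 nmi): east 57.8 sin 225° = -40.87, north 57.8 cos 225° = -40.87
Leg 2 (N1°E, 88.5 nmi): east 88.5 sin 1° = 1.54, north 88.5 cos 1° = 88.49
Leg 3 (282°, 42.5 nmi): east 42.5 sin 282° = -41.57, north 42.5 cos 282° = 8.84
Net displacement: -80.90 east, 56.45 north. Direction back to start is (80.90, -56.45): bearing = atan2(80.90, -56.45) mod 360° = 124.91° ≈ 125°.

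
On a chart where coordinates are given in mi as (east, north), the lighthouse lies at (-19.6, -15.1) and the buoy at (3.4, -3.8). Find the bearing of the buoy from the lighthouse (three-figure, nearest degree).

Δeast = 3.4 − -19.6 = 23.00; Δnorth = -3.8 − -15.1 = 11.30.
Bearing = atan2(Δeast, Δnorth) mod 360° = 63.83° ≈ 064°.

064°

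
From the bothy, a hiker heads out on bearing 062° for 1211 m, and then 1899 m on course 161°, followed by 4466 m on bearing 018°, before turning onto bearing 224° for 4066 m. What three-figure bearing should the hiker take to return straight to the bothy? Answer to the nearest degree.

Leg 1 (062°, 1211 m): east 1211 sin 62° = 1069.25, north 1211 cos 62° = 568.53
Leg 2 (161°, 1899 m): east 1899 sin 161° = 618.25, north 1899 cos 161° = -1795.54
Leg 3 (018°, 4466 m): east 4466 sin 18° = 1380.07, north 4466 cos 18° = 4247.42
Leg 4 (224°, 4066 m): east 4066 sin 224° = -2824.48, north 4066 cos 224° = -2924.84
Net displacement: 243.09 east, 95.57 north. Direction back to start is (-243.09, -95.57): bearing = atan2(-243.09, -95.57) mod 360° = 248.54° ≈ 249°.

249°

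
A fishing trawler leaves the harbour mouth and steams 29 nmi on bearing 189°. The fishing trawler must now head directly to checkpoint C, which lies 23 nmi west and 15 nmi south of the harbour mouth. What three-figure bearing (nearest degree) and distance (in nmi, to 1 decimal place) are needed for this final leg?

306°, 23.0 nmi

Leg 1 (189°, 29 nmi): east 29 sin 189° = -4.54, north 29 cos 189° = -28.64
Current position: (-4.54, -28.64). Target: (-23, -15). Remaining: Δeast = -18.46, Δnorth = 13.64.
Bearing = atan2(-18.46, 13.64) mod 360° = 306.46°; distance = √((-18.46)² + (13.64)²) = 22.957 nmi.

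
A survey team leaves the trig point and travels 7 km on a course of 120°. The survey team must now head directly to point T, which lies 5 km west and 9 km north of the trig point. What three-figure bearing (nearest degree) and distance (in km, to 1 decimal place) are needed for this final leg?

Leg 1 (120°, 7 km): east 7 sin 120° = 6.06, north 7 cos 120° = -3.50
Current position: (6.06, -3.50). Target: (-5, 9). Remaining: Δeast = -11.06, Δnorth = 12.50.
Bearing = atan2(-11.06, 12.50) mod 360° = 318.49°; distance = √((-11.06)² + (12.50)²) = 16.692 km.

318°, 16.7 km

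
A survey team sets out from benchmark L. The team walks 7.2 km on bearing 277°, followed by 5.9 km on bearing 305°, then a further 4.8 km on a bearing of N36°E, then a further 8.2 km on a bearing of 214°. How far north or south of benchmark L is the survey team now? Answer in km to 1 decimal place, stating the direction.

1.3 km north

Leg 1 (277°, 7.2 km): east 7.2 sin 277° = -7.15, north 7.2 cos 277° = 0.88
Leg 2 (305°, 5.9 km): east 5.9 sin 305° = -4.83, north 5.9 cos 305° = 3.38
Leg 3 (N36°E, 4.8 km): east 4.8 sin 36° = 2.82, north 4.8 cos 36° = 3.88
Leg 4 (214°, 8.2 km): east 8.2 sin 214° = -4.59, north 8.2 cos 214° = -6.80
Net north component: 1.35 km.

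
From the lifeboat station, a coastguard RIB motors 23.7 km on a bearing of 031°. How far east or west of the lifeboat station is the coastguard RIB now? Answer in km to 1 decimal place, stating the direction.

Leg 1 (031°, 23.7 km): east 23.7 sin 31° = 12.21, north 23.7 cos 31° = 20.31
Net east component: 12.21 km.

12.2 km east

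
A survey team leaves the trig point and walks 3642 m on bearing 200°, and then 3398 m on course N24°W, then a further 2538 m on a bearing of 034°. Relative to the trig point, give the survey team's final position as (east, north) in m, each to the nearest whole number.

(-1208, 1786)

Leg 1 (200°, 3642 m): east 3642 sin 200° = -1245.64, north 3642 cos 200° = -3422.36
Leg 2 (N24°W, 3398 m): east 3398 sin 336° = -1382.09, north 3398 cos 336° = 3104.23
Leg 3 (034°, 2538 m): east 2538 sin 34° = 1419.23, north 2538 cos 34° = 2104.10
Summing: -1208.50 m east, 1785.96 m north → (-1208, 1786).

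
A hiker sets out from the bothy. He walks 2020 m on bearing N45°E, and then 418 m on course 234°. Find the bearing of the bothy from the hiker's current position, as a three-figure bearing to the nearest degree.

223°

Leg 1 (N45°E, 2020 m): east 2020 sin 45° = 1428.36, north 2020 cos 45° = 1428.36
Leg 2 (234°, 418 m): east 418 sin 234° = -338.17, north 418 cos 234° = -245.69
Net displacement: 1090.19 east, 1182.66 north. Direction back to start is (-1090.19, -1182.66): bearing = atan2(-1090.19, -1182.66) mod 360° = 222.67° ≈ 223°.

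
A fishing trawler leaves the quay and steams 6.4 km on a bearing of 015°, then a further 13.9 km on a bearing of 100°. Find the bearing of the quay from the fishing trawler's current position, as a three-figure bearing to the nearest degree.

256°

Leg 1 (015°, 6.4 km): east 6.4 sin 15° = 1.66, north 6.4 cos 15° = 6.18
Leg 2 (100°, 13.9 km): east 13.9 sin 100° = 13.69, north 13.9 cos 100° = -2.41
Net displacement: 15.35 east, 3.77 north. Direction back to start is (-15.35, -3.77): bearing = atan2(-15.35, -3.77) mod 360° = 256.20° ≈ 256°.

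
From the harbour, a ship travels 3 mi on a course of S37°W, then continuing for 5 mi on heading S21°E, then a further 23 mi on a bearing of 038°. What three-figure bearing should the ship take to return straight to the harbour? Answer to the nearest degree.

Leg 1 (S37°W, 3 mi): east 3 sin 217° = -1.81, north 3 cos 217° = -2.40
Leg 2 (S21°E, 5 mi): east 5 sin 159° = 1.79, north 5 cos 159° = -4.67
Leg 3 (038°, 23 mi): east 23 sin 38° = 14.16, north 23 cos 38° = 18.12
Net displacement: 14.15 east, 11.06 north. Direction back to start is (-14.15, -11.06): bearing = atan2(-14.15, -11.06) mod 360° = 231.98° ≈ 232°.

232°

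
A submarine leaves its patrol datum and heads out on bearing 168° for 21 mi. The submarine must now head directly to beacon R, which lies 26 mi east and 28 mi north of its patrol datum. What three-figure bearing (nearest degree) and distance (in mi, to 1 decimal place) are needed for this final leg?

Leg 1 (168°, 21 mi): east 21 sin 168° = 4.37, north 21 cos 168° = -20.54
Current position: (4.37, -20.54). Target: (26, 28). Remaining: Δeast = 21.63, Δnorth = 48.54.
Bearing = atan2(21.63, 48.54) mod 360° = 24.02°; distance = √((21.63)² + (48.54)²) = 53.144 mi.

024°, 53.1 mi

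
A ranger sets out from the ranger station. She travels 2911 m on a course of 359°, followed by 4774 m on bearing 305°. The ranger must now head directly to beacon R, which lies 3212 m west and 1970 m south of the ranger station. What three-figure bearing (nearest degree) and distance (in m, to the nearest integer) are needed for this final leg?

Leg 1 (359°, 2911 m): east 2911 sin 359° = -50.80, north 2911 cos 359° = 2910.56
Leg 2 (305°, 4774 m): east 4774 sin 305° = -3910.63, north 4774 cos 305° = 2738.25
Current position: (-3961.44, 5648.81). Target: (-3212, -1970). Remaining: Δeast = 749.44, Δnorth = -7618.81.
Bearing = atan2(749.44, -7618.81) mod 360° = 174.38°; distance = √((749.44)² + (-7618.81)²) = 7655.582 m.

174°, 7656 m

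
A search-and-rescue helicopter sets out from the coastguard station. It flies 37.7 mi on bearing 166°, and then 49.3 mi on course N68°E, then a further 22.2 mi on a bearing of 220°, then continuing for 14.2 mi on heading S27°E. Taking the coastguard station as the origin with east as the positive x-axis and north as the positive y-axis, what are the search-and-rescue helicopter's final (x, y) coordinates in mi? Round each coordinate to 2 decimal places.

(47.01, -47.77)

Leg 1 (166°, 37.7 mi): east 37.7 sin 166° = 9.12, north 37.7 cos 166° = -36.58
Leg 2 (N68°E, 49.3 mi): east 49.3 sin 68° = 45.71, north 49.3 cos 68° = 18.47
Leg 3 (220°, 22.2 mi): east 22.2 sin 220° = -14.27, north 22.2 cos 220° = -17.01
Leg 4 (S27°E, 14.2 mi): east 14.2 sin 153° = 6.45, north 14.2 cos 153° = -12.65
Summing: 47.01 mi east, -47.77 mi north → (47.01, -47.77).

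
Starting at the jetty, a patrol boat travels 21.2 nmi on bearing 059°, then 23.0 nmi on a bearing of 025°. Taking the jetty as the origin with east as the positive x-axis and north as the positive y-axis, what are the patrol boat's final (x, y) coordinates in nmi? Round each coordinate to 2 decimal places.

(27.89, 31.76)

Leg 1 (059°, 21.2 nmi): east 21.2 sin 59° = 18.17, north 21.2 cos 59° = 10.92
Leg 2 (025°, 23.0 nmi): east 23.0 sin 25° = 9.72, north 23.0 cos 25° = 20.85
Summing: 27.89 nmi east, 31.76 nmi north → (27.89, 31.76).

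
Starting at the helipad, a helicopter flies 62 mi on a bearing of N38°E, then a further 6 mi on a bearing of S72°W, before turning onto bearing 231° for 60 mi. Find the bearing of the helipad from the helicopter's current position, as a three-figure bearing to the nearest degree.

Leg 1 (N38°E, 62 mi): east 62 sin 38° = 38.17, north 62 cos 38° = 48.86
Leg 2 (S72°W, 6 mi): east 6 sin 252° = -5.71, north 6 cos 252° = -1.85
Leg 3 (231°, 60 mi): east 60 sin 231° = -46.63, north 60 cos 231° = -37.76
Net displacement: -14.16 east, 9.24 north. Direction back to start is (14.16, -9.24): bearing = atan2(14.16, -9.24) mod 360° = 123.13° ≈ 123°.

123°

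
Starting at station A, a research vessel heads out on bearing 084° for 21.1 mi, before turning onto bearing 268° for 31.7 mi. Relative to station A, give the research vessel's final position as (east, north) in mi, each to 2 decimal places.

Leg 1 (084°, 21.1 mi): east 21.1 sin 84° = 20.98, north 21.1 cos 84° = 2.21
Leg 2 (268°, 31.7 mi): east 31.7 sin 268° = -31.68, north 31.7 cos 268° = -1.11
Summing: -10.70 mi east, 1.10 mi north → (-10.70, 1.10).

(-10.70, 1.10)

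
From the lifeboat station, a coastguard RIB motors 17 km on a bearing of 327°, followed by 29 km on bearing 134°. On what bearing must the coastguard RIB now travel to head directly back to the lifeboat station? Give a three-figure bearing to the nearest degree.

Leg 1 (327°, 17 km): east 17 sin 327° = -9.26, north 17 cos 327° = 14.26
Leg 2 (134°, 29 km): east 29 sin 134° = 20.86, north 29 cos 134° = -20.15
Net displacement: 11.60 east, -5.89 north. Direction back to start is (-11.60, 5.89): bearing = atan2(-11.60, 5.89) mod 360° = 296.91° ≈ 297°.

297°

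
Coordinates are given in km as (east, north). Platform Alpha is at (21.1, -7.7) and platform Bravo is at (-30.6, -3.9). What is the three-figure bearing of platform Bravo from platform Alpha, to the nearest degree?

274°

Δeast = -30.6 − 21.1 = -51.70; Δnorth = -3.9 − -7.7 = 3.80.
Bearing = atan2(Δeast, Δnorth) mod 360° = 274.20° ≈ 274°.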